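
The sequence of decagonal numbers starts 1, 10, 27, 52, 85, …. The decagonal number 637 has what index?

13

Set n(4n−3) = 637, giving 4n² − 3n − 637 = 0.
The discriminant is 9 + 16·637 = 10201, and √10201 = 101.
So n = (3 + 101) / 8 = 104/8 = 13.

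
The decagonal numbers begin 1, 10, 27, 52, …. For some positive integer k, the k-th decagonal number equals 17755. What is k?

67

Set n(4n−3) = 17755, giving 4n² − 3n − 17755 = 0.
So n = (3 + 533) / 8 = 536/8 = 67.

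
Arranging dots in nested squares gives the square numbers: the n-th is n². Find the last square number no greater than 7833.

7744

Solve n² ≤ 7833 for integer n.
n = 88 gives 7744 ≤ 7833, while n = 89 gives 7921 > 7833; so the answer is 7744.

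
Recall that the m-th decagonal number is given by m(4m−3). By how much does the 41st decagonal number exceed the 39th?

41·(4·41 − 3) = 6601 and 39·(4·39 − 3) = 5967.
Difference: 6601 − 5967 = 634.

634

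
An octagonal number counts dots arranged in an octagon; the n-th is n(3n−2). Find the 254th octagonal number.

254·(3·254 − 2) = 254·760 = 193040.

193040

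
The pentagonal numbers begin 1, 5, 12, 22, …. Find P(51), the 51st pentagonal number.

The 51st pentagonal number is n(3n−1)/2 with n = 51.
51·(3·51 − 1)/2 = 51·152/2 = 51·76 = 3876.

3876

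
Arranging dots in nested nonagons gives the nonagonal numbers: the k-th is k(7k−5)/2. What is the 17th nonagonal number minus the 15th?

219

17·(7·17 − 5)/2 = 969 and 15·(7·15 − 5)/2 = 750.
Difference: 969 − 750 = 219.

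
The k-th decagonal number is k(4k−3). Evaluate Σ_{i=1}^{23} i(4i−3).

16468

Σ i(4i−3) = 4Σi² − 3Σi over i = 1..23.
Σi = 276 and Σi² = 4324.
4·4324 − 3·276 = 16468.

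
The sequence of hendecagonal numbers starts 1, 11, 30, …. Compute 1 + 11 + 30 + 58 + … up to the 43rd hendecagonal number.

120142

Σ i(9i−7)/2 = (9Σi² − 7Σi) / 2 over i = 1..43.
Σi = 946 and Σi² = 27434.
(9·27434 − 7·946) / 2 = 240284/2 = 120142.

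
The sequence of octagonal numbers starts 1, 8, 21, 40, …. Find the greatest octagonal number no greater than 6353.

Solve n(3n−2) ≤ 6353 for integer n.
n = 46 gives 6256 ≤ 6353, while n = 47 gives 6533 > 6353; so the answer is 6256.

6256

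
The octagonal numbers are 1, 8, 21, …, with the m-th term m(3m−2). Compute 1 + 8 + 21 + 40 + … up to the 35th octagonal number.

Σ i(3i−2) = 3Σi² − 2Σi over i = 1..35.
Σi = 630 and Σi² = 14910.
3·14910 − 2·630 = 43470.

43470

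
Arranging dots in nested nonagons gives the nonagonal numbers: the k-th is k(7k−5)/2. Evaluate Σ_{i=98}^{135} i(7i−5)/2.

Σ i(7i−5)/2 = (7Σi² − 5Σi) / 2 over i = 98..135.
Σi = 9180 − 4753 = 4427 and Σi² = 829260 − 308945 = 520315.
(7·520315 − 5·4427) / 2 = 3620070/2 = 1810035.

1810035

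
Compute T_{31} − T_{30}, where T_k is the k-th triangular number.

Consecutive triangular numbers differ by n: T_{31} − T_{30} = 31.

31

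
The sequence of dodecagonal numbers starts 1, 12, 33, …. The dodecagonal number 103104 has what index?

144

Set n(5n−4) = 103104, giving 5n² − 4n − 103104 = 0.
The discriminant is 16 + 20·103104 = 2062096, and √2062096 = 1436.
So n = (4 + 1436) / 10 = 1440/10 = 144.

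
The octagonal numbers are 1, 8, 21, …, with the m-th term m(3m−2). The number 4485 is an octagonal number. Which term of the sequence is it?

39

Set n(3n−2) = 4485, giving 3n² − 2n − 4485 = 0.
So n = (2 + 232) / 6 = 234/6 = 39.
Check: 39·(3·39 − 2) = 4485. ✓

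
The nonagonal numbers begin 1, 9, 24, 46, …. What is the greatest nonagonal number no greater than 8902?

8625

Solve n(7n−5)/2 ≤ 8902 for integer n.
n = 50 gives 8625 ≤ 8902, while n = 51 gives 8976 > 8902; so the answer is 8625.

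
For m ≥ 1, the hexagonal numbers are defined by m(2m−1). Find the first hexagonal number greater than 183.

Solve n(2n−1) > 183 for integer n.
The largest n with value ≤ 183 is 9 (since 153 ≤ 183 < 190), so the first above is n = 10, value 190.

190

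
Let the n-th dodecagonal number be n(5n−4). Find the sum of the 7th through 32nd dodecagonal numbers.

54717

Σ i(5i−4) = 5Σi² − 4Σi over i = 7..32.
Σi = 528 − 21 = 507 and Σi² = 11440 − 91 = 11349.
5·11349 − 4·507 = 54717.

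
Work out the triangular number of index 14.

14·15/2 = 210/2 = 105.

105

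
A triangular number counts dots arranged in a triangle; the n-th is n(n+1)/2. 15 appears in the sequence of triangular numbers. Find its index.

5

Set n(n+1)/2 = 15, giving n² + n − 30 = 0.
The discriminant is 1 + 8·15 = 121, and √121 = 11.
So n = (-1 + 11) / 2 = 10/2 = 5.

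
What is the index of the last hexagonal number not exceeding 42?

Solve n(2n−1) ≤ 42 for integer n.
n = 4 gives 28 ≤ 42, while n = 5 gives 45 > 42; so the answer is index 4.

4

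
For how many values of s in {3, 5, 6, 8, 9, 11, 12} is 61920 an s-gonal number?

1

s = 3: P(3, 351) = 61776 and P(3, 352) = 62128; 61920 is not s-gonal.
s = 5: P(5, 203) = 61712 and P(5, 204) = 62322; 61920 is not s-gonal.
s = 6: P(6, 176) = 61776 and P(6, 177) = 62481; 61920 is not s-gonal.
s = 8: P(8, 144) = 61920. ✓
s = 9: P(9, 133) = 61579 and P(9, 134) = 62511; 61920 is not s-gonal.
s = 11: P(11, 117) = 61191 and P(11, 118) = 62245; 61920 is not s-gonal.
s = 12: P(12, 111) = 61161 and P(12, 112) = 62272; 61920 is not s-gonal.
Hits: s ∈ {8} → 1.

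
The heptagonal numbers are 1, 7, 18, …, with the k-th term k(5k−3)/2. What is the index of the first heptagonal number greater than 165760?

258

Solve n(5n−3)/2 > 165760 for integer n.
The largest n with value ≤ 165760 is 257 (since 164737 ≤ 165760 < 166023), so the first above is n = 258, value 166023.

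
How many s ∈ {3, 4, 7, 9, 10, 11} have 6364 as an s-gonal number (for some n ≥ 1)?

s = 3: P(3, 112) = 6328 and P(3, 113) = 6441; 6364 is not s-gonal.
s = 4: P(4, 79) = 6241 and P(4, 80) = 6400; 6364 is not s-gonal.
s = 7: P(7, 50) = 6175 and P(7, 51) = 6426; 6364 is not s-gonal.
s = 9: P(9, 43) = 6364. ✓
s = 10: P(10, 40) = 6280 and P(10, 41) = 6601; 6364 is not s-gonal.
s = 11: P(11, 37) = 6031 and P(11, 38) = 6365; 6364 is not s-gonal.
Hits: s ∈ {9} → 1.

1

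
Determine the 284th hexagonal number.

The 284th hexagonal number is n(2n−1) with n = 284.
284·(2·284 − 1) = 284·567 = 161028.

161028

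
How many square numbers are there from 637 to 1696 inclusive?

16

The n-th square number is n².
Smallest index with value ≥ 637: n = 26 (giving 676).
Largest index with value ≤ 1696: n = 41 (giving 1681).
Indices 26 through 41: 16 terms.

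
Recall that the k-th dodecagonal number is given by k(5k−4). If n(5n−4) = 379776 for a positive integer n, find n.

Set n(5n−4) = 379776, giving 5n² − 4n − 379776 = 0.
The discriminant is 16 + 20·379776 = 7595536, and √7595536 = 2756.
So n = (4 + 2756) / 10 = 2760/10 = 276.
Check: 276·(5·276 − 4) = 379776. ✓

276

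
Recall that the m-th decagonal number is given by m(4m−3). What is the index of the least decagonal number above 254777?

Solve n(4n−3) > 254777 for integer n.
The largest n with value ≤ 254777 is 252 (since 253260 ≤ 254777 < 255277), so the first above is n = 253, value 255277.

253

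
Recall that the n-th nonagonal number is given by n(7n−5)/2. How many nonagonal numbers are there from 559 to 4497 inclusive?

24

The n-th nonagonal number is n(7n−5)/2.
Smallest index with value ≥ 559: n = 13 (giving 559).
Largest index with value ≤ 4497: n = 36 (giving 4446).
Indices 13 through 36: 24 terms.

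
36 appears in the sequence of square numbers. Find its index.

We need n² = 36, so n = √36 = 6.
Check: 6² = 36. ✓

6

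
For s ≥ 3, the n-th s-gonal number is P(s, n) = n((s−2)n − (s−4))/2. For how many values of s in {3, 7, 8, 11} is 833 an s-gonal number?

2

s = 3: P(3, 40) = 820 and P(3, 41) = 861; 833 is not s-gonal.
s = 7: P(7, 18) = 783 and P(7, 19) = 874; 833 is not s-gonal.
s = 8: P(8, 17) = 833. ✓
s = 11: P(11, 14) = 833. ✓
Hits: s ∈ {8, 11} → 2.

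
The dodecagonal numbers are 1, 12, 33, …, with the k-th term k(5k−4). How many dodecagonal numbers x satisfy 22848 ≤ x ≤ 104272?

77

The n-th dodecagonal number is n(5n−4).
Smallest index with value ≥ 22848: n = 68 (giving 22848).
Largest index with value ≤ 104272: n = 144 (giving 103104).
Indices 68 through 144: 77 terms.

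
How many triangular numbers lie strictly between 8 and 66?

The n-th triangular number is n(n+1)/2.
Smallest index with value > 8: n = 4 (giving 10).
Largest index with value < 66: n = 10 (giving 55).
Indices 4 through 10: 7 terms.

7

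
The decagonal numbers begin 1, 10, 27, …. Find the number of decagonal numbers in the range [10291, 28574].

33

The n-th decagonal number is n(4n−3).
Smallest index with value ≥ 10291: n = 52 (giving 10660).
Largest index with value ≤ 28574: n = 84 (giving 27972).
Indices 52 through 84: 33 terms.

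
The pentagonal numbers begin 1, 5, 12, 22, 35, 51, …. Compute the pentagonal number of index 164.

40262

164·(3·164 − 1)/2 = 164·491/2 = 40262.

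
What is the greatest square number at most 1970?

Solve n² ≤ 1970 for integer n.
n = 44 gives 1936 ≤ 1970, while n = 45 gives 2025 > 1970; so the answer is 1936.

1936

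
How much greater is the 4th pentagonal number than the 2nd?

4·(3·4 − 1)/2 = 22 and 2·(3·2 − 1)/2 = 5.
Difference: 22 − 5 = 17.

17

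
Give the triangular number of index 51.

1326

51·52/2 = 2652/2 = 1326.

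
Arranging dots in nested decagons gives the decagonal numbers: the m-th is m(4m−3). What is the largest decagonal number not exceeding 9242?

9072

Solve n(4n−3) ≤ 9242 for integer n.
n = 48 gives 9072 ≤ 9242, while n = 49 gives 9457 > 9242; so the answer is 9072.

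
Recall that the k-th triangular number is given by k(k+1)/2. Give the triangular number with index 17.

153

17·18/2 = 306/2 = 153.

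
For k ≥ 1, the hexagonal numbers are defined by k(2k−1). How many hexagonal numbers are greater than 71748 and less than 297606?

The n-th hexagonal number is n(2n−1).
Smallest index with value > 71748: n = 190 (giving 72010).
Largest index with value < 297606: n = 385 (giving 296065).
Indices 190 through 385: 196 terms.

196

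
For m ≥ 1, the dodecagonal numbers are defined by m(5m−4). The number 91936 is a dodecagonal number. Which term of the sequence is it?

Set n(5n−4) = 91936, giving 5n² − 4n − 91936 = 0.
The discriminant is 16 + 20·91936 = 1838736, and √1838736 = 1356.
So n = (4 + 1356) / 10 = 1360/10 = 136.

136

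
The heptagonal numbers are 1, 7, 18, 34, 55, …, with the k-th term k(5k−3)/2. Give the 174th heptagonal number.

The 174th heptagonal number is n(5n−3)/2 with n = 174.
174·(5·174 − 3)/2 = 174·867/2 = 75429.

75429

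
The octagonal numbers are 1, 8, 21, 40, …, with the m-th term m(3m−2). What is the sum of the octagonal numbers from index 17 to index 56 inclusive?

172940

Σ i(3i−2) = 3Σi² − 2Σi over i = 17..56.
Σi = 1596 − 136 = 1460 and Σi² = 60116 − 1496 = 58620.
3·58620 − 2·1460 = 172940.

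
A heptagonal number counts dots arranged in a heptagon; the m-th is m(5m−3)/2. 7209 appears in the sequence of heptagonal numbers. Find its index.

Set n(5n−3)/2 = 7209, giving 5n² − 3n − 14418 = 0.
The discriminant is 9 + 40·7209 = 288369, and √288369 = 537.
So n = (3 + 537) / 10 = 540/10 = 54.

54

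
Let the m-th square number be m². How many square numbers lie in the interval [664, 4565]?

42

The n-th square number is n².
Smallest index with value ≥ 664: n = 26 (giving 676).
Largest index with value ≤ 4565: n = 67 (giving 4489).
Indices 26 through 67: 42 terms.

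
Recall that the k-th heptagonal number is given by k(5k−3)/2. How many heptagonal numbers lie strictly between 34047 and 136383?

116

The n-th heptagonal number is n(5n−3)/2.
Smallest index with value > 34047: n = 118 (giving 34633).
Largest index with value < 136383: n = 233 (giving 135373).
Indices 118 through 233: 116 terms.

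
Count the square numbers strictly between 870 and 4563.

38

The n-th square number is n².
Smallest index with value > 870: n = 30 (giving 900).
Largest index with value < 4563: n = 67 (giving 4489).
Indices 30 through 67: 38 terms.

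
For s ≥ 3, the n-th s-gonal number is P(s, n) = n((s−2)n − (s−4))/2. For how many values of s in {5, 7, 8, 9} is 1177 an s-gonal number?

s = 5: P(5, 28) = 1162 and P(5, 29) = 1247; 1177 is not s-gonal.
s = 7: P(7, 22) = 1177. ✓
s = 8: P(8, 20) = 1160 and P(8, 21) = 1281; 1177 is not s-gonal.
s = 9: P(9, 18) = 1089 and P(9, 19) = 1216; 1177 is not s-gonal.
Hits: s ∈ {7} → 1.

1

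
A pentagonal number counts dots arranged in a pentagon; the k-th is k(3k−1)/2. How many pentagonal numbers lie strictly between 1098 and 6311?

The n-th pentagonal number is n(3n−1)/2.
Smallest index with value > 1098: n = 28 (giving 1162).
Largest index with value < 6311: n = 65 (giving 6305).
Indices 28 through 65: 38 terms.

38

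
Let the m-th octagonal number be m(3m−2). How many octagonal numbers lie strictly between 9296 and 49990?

The n-th octagonal number is n(3n−2).
Smallest index with value > 9296: n = 57 (giving 9633).
Largest index with value < 49990: n = 129 (giving 49665).
Indices 57 through 129: 73 terms.

73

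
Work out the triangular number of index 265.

35245

The 265th triangular number is n(n+1)/2 with n = 265.
265·266/2 = 70490/2 = 35245.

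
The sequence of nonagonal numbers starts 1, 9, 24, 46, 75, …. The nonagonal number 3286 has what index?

31

Set n(7n−5)/2 = 3286, giving 7n² − 5n − 6572 = 0.
So n = (5 + 429) / 14 = 434/14 = 31.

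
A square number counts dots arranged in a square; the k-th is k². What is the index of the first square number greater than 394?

Solve n² > 394 for integer n.
The largest n with value ≤ 394 is 19 (since 361 ≤ 394 < 400), so the first above is n = 20, value 400.

20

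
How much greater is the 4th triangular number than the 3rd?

4

Consecutive triangular numbers differ by n: T_{4} − T_{3} = 4.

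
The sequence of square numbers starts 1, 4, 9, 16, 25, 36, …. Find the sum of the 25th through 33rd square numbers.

7629

Σ_{i=25}^{33} i² = 12529 − 4900 = 7629.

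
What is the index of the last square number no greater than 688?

Solve n² ≤ 688 for integer n.
n = 26 gives 676 ≤ 688, while n = 27 gives 729 > 688; so the answer is index 26.

26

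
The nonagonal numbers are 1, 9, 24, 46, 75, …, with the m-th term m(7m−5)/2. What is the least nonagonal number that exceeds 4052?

4200

Solve n(7n−5)/2 > 4052 for integer n.
The largest n with value ≤ 4052 is 34 (since 3961 ≤ 4052 < 4200), so the first above is n = 35, value 4200.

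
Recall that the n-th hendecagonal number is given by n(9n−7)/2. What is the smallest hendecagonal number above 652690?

655321

Solve n(9n−7)/2 > 652690 for integer n.
The largest n with value ≤ 652690 is 381 (since 651891 ≤ 652690 < 655321), so the first above is n = 382, value 655321.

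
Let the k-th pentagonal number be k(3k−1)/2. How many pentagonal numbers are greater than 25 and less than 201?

7

The n-th pentagonal number is n(3n−1)/2.
Smallest index with value > 25: n = 5 (giving 35).
Largest index with value < 201: n = 11 (giving 176).
Indices 5 through 11: 7 terms.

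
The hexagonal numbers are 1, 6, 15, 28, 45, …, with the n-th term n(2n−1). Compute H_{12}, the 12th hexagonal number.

12·(2·12 − 1) = 12·23 = 276.

276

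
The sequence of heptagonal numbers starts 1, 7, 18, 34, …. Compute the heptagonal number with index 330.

271755

The 330th heptagonal number is n(5n−3)/2 with n = 330.
330·(5·330 − 3)/2 = 330·1647/2 = 271755.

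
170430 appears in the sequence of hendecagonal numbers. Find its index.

Set n(9n−7)/2 = 170430, giving 9n² − 7n − 340860 = 0.
The discriminant is 49 + 72·170430 = 12271009, and √12271009 = 3503.
So n = (7 + 3503) / 18 = 3510/18 = 195.

195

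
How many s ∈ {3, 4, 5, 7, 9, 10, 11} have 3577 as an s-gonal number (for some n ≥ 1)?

1

s = 3: P(3, 84) = 3570 and P(3, 85) = 3655; 3577 is not s-gonal.
s = 4: P(4, 59) = 3481 and P(4, 60) = 3600; 3577 is not s-gonal.
s = 5: P(5, 49) = 3577. ✓
s = 7: P(7, 38) = 3553 and P(7, 39) = 3744; 3577 is not s-gonal.
s = 9: P(9, 32) = 3504 and P(9, 33) = 3729; 3577 is not s-gonal.
s = 10: P(10, 30) = 3510 and P(10, 31) = 3751; 3577 is not s-gonal.
s = 11: P(11, 28) = 3430 and P(11, 29) = 3683; 3577 is not s-gonal.
Hits: s ∈ {5} → 1.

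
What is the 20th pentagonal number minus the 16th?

20·(3·20 − 1)/2 = 590 and 16·(3·16 − 1)/2 = 376.
Difference: 590 − 376 = 214.

214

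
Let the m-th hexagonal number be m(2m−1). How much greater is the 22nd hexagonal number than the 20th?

22·(2·22 − 1) = 946 and 20·(2·20 − 1) = 780.
Difference: 946 − 780 = 166.

166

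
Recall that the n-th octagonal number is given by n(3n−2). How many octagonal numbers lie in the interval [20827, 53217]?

The n-th octagonal number is n(3n−2).
Smallest index with value ≥ 20827: n = 84 (giving 21000).
Largest index with value ≤ 53217: n = 133 (giving 52801).
Indices 84 through 133: 50 terms.

50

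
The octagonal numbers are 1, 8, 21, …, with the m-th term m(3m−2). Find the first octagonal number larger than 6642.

Solve n(3n−2) > 6642 for integer n.
The largest n with value ≤ 6642 is 47 (since 6533 ≤ 6642 < 6816), so the first above is n = 48, value 6816.

6816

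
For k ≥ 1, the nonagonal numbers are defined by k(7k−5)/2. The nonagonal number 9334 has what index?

Set n(7n−5)/2 = 9334, giving 7n² − 5n − 18668 = 0.
The discriminant is 25 + 56·9334 = 522729, and √522729 = 723.
So n = (5 + 723) / 14 = 728/14 = 52.

52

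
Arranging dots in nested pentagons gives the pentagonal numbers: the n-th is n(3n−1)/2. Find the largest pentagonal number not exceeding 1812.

Solve n(3n−1)/2 ≤ 1812 for integer n.
n = 34 gives 1717 ≤ 1812, while n = 35 gives 1820 > 1812; so the answer is 1717.

1717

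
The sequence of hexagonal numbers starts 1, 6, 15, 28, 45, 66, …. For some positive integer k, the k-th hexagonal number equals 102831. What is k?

Set n(2n−1) = 102831, giving 2n² − n − 102831 = 0.
The discriminant is 1 + 8·102831 = 822649, and √822649 = 907.
So n = (1 + 907) / 4 = 908/4 = 227.
Check: 227·(2·227 − 1) = 102831. ✓

227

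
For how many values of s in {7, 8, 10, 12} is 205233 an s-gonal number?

s = 7: P(7, 286) = 204061 and P(7, 287) = 205492; 205233 is not s-gonal.
s = 8: P(8, 261) = 203841 and P(8, 262) = 205408; 205233 is not s-gonal.
s = 10: P(10, 226) = 203626 and P(10, 227) = 205435; 205233 is not s-gonal.
s = 12: P(12, 203) = 205233. ✓
Hits: s ∈ {12} → 1.

1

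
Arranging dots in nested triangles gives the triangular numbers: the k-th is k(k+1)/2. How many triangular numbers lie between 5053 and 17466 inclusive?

86

The n-th triangular number is n(n+1)/2.
Smallest index with value ≥ 5053: n = 101 (giving 5151).
Largest index with value ≤ 17466: n = 186 (giving 17391).
Indices 101 through 186: 86 terms.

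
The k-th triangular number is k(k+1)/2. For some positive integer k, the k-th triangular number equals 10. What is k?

Set n(n+1)/2 = 10, giving n² + n − 20 = 0.
The discriminant is 1 + 8·10 = 81, and √81 = 9.
So n = (-1 + 9) / 2 = 8/2 = 4.
Check: 4·5/2 = 10. ✓

4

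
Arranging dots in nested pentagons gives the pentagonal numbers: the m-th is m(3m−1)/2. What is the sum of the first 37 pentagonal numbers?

26011

Σ i(3i−1)/2 = (3Σi² − Σi) / 2 over i = 1..37.
Σi = 703 and Σi² = 17575.
(3·17575 − 1·703) / 2 = 52022/2 = 26011.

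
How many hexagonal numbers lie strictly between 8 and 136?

The n-th hexagonal number is n(2n−1).
Smallest index with value > 8: n = 3 (giving 15).
Largest index with value < 136: n = 8 (giving 120).
Indices 3 through 8: 6 terms.

6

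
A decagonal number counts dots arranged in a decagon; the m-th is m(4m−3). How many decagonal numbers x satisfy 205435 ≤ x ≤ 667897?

The n-th decagonal number is n(4n−3).
Smallest index with value ≥ 205435: n = 227 (giving 205435).
Largest index with value ≤ 667897: n = 409 (giving 667897).
Indices 227 through 409: 183 terms.

183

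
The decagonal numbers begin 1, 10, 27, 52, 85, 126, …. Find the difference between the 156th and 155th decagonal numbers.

Consecutive decagonal numbers differ by 8n − 7: here 8·156 − 7 = 1241.

1241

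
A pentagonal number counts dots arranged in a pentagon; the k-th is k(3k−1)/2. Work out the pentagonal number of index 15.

The 15th pentagonal number is n(3n−1)/2 with n = 15.
15·(3·15 − 1)/2 = 15·44/2 = 15·22 = 330.

330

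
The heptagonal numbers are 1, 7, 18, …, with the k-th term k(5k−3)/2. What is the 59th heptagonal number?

8614

The 59th heptagonal number is n(5n−3)/2 with n = 59.
59·(5·59 − 3)/2 = 59·292/2 = 59·146 = 8614.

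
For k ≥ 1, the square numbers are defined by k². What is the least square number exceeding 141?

Solve n² > 141 for integer n.
The largest n with value ≤ 141 is 11 (since 121 ≤ 141 < 144), so the first above is n = 12, value 144.

144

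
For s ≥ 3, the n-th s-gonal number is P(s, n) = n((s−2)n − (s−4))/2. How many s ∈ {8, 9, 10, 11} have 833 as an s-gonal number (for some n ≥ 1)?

s = 8: P(8, 17) = 833. ✓
s = 9: P(9, 15) = 750 and P(9, 16) = 856; 833 is not s-gonal.
s = 10: P(10, 14) = 742 and P(10, 15) = 855; 833 is not s-gonal.
s = 11: P(11, 14) = 833. ✓
Hits: s ∈ {8, 11} → 2.

2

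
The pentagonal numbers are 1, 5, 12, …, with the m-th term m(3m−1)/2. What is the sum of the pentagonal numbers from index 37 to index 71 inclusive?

Σ i(3i−1)/2 = (3Σi² − Σi) / 2 over i = 37..71.
Σi = 2556 − 666 = 1890 and Σi² = 121836 − 16206 = 105630.
(3·105630 − 1·1890) / 2 = 315000/2 = 157500.

157500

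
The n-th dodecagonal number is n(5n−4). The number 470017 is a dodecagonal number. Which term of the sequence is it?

307

Set n(5n−4) = 470017, giving 5n² − 4n − 470017 = 0.
The discriminant is 16 + 20·470017 = 9400356, and √9400356 = 3066.
So n = (4 + 3066) / 10 = 3070/10 = 307.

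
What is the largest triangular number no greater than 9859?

Solve n(n+1)/2 ≤ 9859 for integer n.
n = 139 gives 9730 ≤ 9859, while n = 140 gives 9870 > 9859; so the answer is 9730.

9730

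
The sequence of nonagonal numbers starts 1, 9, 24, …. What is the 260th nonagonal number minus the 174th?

260·(7·260 − 5)/2 = 235950 and 174·(7·174 − 5)/2 = 105531.
Difference: 235950 − 105531 = 130419.

130419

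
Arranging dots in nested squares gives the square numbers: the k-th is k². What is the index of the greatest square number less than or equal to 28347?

Solve n² ≤ 28347 for integer n.
n = 168 gives 28224 ≤ 28347, while n = 169 gives 28561 > 28347; so the answer is index 168.

168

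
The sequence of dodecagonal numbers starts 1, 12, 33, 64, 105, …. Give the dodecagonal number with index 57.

16017

57·(5·57 − 4) = 57·281 = 16017.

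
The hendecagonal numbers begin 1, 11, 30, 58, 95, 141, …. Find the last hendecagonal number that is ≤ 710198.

707851

Solve n(9n−7)/2 ≤ 710198 for integer n.
n = 397 gives 707851 ≤ 710198, while n = 398 gives 711425 > 710198; so the answer is 707851.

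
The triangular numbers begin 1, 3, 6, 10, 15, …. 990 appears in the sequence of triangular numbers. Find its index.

Set n(n+1)/2 = 990, giving n² + n − 1980 = 0.
The discriminant is 1 + 8·990 = 7921, and √7921 = 89.
So n = (-1 + 89) / 2 = 88/2 = 44.

44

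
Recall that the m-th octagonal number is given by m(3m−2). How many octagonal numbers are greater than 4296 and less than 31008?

63

The n-th octagonal number is n(3n−2).
Smallest index with value > 4296: n = 39 (giving 4485).
Largest index with value < 31008: n = 101 (giving 30401).
Indices 39 through 101: 63 terms.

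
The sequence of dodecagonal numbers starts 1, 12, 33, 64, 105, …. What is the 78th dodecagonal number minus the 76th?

78·(5·78 − 4) = 30108 and 76·(5·76 − 4) = 28576.
Difference: 30108 − 28576 = 1532.

1532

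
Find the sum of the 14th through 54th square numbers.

Σ_{i=14}^{54} i² = 53955 − 819 = 53136.

53136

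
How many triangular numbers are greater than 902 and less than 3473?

41

The n-th triangular number is n(n+1)/2.
Smallest index with value > 902: n = 42 (giving 903).
Largest index with value < 3473: n = 82 (giving 3403).
Indices 42 through 82: 41 terms.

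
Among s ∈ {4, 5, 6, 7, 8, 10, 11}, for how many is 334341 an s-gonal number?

1

s = 4: P(4, 578) = 334084 and P(4, 579) = 335241; 334341 is not s-gonal.
s = 5: P(5, 472) = 333940 and P(5, 473) = 335357; 334341 is not s-gonal.
s = 6: P(6, 409) = 334153 and P(6, 410) = 335790; 334341 is not s-gonal.
s = 7: P(7, 366) = 334341. ✓
s = 8: P(8, 334) = 334000 and P(8, 335) = 336005; 334341 is not s-gonal.
s = 10: P(10, 289) = 333217 and P(10, 290) = 335530; 334341 is not s-gonal.
s = 11: P(11, 272) = 331976 and P(11, 273) = 334425; 334341 is not s-gonal.
Hits: s ∈ {7} → 1.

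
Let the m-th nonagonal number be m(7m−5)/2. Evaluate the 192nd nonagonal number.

128544

The 192nd nonagonal number is n(7n−5)/2 with n = 192.
192·(7·192 − 5)/2 = 192·1339/2 = 128544.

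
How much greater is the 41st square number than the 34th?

41² = 1681 and 34² = 1156.
Difference: 1681 − 1156 = 525.

525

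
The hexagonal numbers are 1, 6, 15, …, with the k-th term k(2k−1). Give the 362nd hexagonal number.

362·(2·362 − 1) = 362·723 = 261726.

261726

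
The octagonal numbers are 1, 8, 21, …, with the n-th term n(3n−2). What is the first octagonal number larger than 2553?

2640

Solve n(3n−2) > 2553 for integer n.
The largest n with value ≤ 2553 is 29 (since 2465 ≤ 2553 < 2640), so the first above is n = 30, value 2640.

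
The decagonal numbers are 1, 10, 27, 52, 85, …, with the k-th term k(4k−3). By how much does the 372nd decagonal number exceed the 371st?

2969

Consecutive decagonal numbers differ by 8n − 7: here 8·372 − 7 = 2969.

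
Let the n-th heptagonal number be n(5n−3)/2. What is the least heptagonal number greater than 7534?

7756

Solve n(5n−3)/2 > 7534 for integer n.
The largest n with value ≤ 7534 is 55 (since 7480 ≤ 7534 < 7756), so the first above is n = 56, value 7756.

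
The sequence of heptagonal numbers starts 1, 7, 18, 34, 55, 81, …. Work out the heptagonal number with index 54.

7209

The 54th heptagonal number is n(5n−3)/2 with n = 54.
54·(5·54 − 3)/2 = 54·267/2 = 7209.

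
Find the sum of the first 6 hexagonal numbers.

161

Σ i(2i−1) = 2Σi² − Σi over i = 1..6.
Σi = 21 and Σi² = 91.
2·91 − 1·21 = 161.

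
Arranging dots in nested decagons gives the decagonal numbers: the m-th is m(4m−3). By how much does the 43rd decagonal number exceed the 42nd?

Consecutive decagonal numbers differ by 8n − 7: here 8·43 − 7 = 337.

337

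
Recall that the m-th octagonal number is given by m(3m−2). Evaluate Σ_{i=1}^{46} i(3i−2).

98371

Σ i(3i−2) = 3Σi² − 2Σi over i = 1..46.
Σi = 1081 and Σi² = 33511.
3·33511 − 2·1081 = 98371.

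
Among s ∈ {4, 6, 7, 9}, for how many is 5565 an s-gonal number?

s = 4: P(4, 74) = 5476 and P(4, 75) = 5625; 5565 is not s-gonal.
s = 6: P(6, 53) = 5565. ✓
s = 7: P(7, 47) = 5452 and P(7, 48) = 5688; 5565 is not s-gonal.
s = 9: P(9, 40) = 5500 and P(9, 41) = 5781; 5565 is not s-gonal.
Hits: s ∈ {6} → 1.

1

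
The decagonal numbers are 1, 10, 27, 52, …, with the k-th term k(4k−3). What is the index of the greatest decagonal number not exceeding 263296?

256

Solve n(4n−3) ≤ 263296 for integer n.
n = 256 gives 261376 ≤ 263296, while n = 257 gives 263425 > 263296; so the answer is index 256.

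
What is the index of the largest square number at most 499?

22

Solve n² ≤ 499 for integer n.
n = 22 gives 484 ≤ 499, while n = 23 gives 529 > 499; so the answer is index 22.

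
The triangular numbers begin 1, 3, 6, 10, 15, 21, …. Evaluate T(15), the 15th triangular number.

15·16/2 = 240/2 = 120.

120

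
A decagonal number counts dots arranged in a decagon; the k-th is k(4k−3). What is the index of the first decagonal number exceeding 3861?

32

Solve n(4n−3) > 3861 for integer n.
The largest n with value ≤ 3861 is 31 (since 3751 ≤ 3861 < 4000), so the first above is n = 32, value 4000.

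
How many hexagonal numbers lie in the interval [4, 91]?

The n-th hexagonal number is n(2n−1).
Smallest index with value ≥ 4: n = 2 (giving 6).
Largest index with value ≤ 91: n = 7 (giving 91).
Indices 2 through 7: 6 terms.

6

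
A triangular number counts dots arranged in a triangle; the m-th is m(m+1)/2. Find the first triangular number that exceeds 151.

Solve n(n+1)/2 > 151 for integer n.
The largest n with value ≤ 151 is 16 (since 136 ≤ 151 < 153), so the first above is n = 17, value 153.

153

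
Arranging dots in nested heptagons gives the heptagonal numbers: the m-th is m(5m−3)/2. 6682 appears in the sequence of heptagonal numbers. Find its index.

52

Set n(5n−3)/2 = 6682, giving 5n² − 3n − 13364 = 0.
The discriminant is 9 + 40·6682 = 267289, and √267289 = 517.
So n = (3 + 517) / 10 = 520/10 = 52.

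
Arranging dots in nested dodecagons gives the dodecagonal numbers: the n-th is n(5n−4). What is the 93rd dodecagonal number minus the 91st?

1832

93·(5·93 − 4) = 42873 and 91·(5·91 − 4) = 41041.
Difference: 42873 − 41041 = 1832.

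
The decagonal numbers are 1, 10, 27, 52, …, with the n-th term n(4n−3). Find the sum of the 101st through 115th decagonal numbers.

Σ i(4i−3) = 4Σi² − 3Σi over i = 101..115.
Σi = 6670 − 5050 = 1620 and Σi² = 513590 − 338350 = 175240.
4·175240 − 3·1620 = 696100.

696100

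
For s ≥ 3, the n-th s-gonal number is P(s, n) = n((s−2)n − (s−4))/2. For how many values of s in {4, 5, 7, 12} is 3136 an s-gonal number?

s = 4: P(4, 56) = 3136. ✓
s = 5: P(5, 45) = 3015 and P(5, 46) = 3151; 3136 is not s-gonal.
s = 7: P(7, 35) = 3010 and P(7, 36) = 3186; 3136 is not s-gonal.
s = 12: P(12, 25) = 3025 and P(12, 26) = 3276; 3136 is not s-gonal.
Hits: s ∈ {4} → 1.

1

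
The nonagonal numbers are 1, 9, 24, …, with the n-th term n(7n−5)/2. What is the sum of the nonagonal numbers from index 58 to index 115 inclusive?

Σ i(7i−5)/2 = (7Σi² − 5Σi) / 2 over i = 58..115.
Σi = 6670 − 1653 = 5017 and Σi² = 513590 − 63365 = 450225.
(7·450225 − 5·5017) / 2 = 3126490/2 = 1563245.

1563245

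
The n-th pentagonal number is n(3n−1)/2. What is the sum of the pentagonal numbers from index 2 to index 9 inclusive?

404

Σ i(3i−1)/2 = (3Σi² − Σi) / 2 over i = 2..9.
Σi = 45 − 1 = 44 and Σi² = 285 − 1 = 284.
(3·284 − 1·44) / 2 = 808/2 = 404.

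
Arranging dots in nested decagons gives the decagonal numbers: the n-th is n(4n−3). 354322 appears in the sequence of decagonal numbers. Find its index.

Set n(4n−3) = 354322, giving 4n² − 3n − 354322 = 0.
The discriminant is 9 + 16·354322 = 5669161, and √5669161 = 2381.
So n = (3 + 2381) / 8 = 2384/8 = 298.
Check: 298·(4·298 − 3) = 354322. ✓

298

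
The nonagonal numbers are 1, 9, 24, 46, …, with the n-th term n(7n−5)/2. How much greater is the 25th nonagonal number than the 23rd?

331

25·(7·25 − 5)/2 = 2125 and 23·(7·23 − 5)/2 = 1794.
Difference: 2125 − 1794 = 331.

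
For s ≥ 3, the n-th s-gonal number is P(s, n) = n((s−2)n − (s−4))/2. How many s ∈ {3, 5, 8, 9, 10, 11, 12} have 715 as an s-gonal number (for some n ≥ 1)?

s = 3: P(3, 37) = 703 and P(3, 38) = 741; 715 is not s-gonal.
s = 5: P(5, 22) = 715. ✓
s = 8: P(8, 15) = 645 and P(8, 16) = 736; 715 is not s-gonal.
s = 9: P(9, 14) = 651 and P(9, 15) = 750; 715 is not s-gonal.
s = 10: P(10, 13) = 637 and P(10, 14) = 742; 715 is not s-gonal.
s = 11: P(11, 13) = 715. ✓
s = 12: P(12, 12) = 672 and P(12, 13) = 793; 715 is not s-gonal.
Hits: s ∈ {5, 11} → 2.

2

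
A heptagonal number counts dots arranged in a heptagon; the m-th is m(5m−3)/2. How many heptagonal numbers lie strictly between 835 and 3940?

The n-th heptagonal number is n(5n−3)/2.
Smallest index with value > 835: n = 19 (giving 874).
Largest index with value < 3940: n = 39 (giving 3744).
Indices 19 through 39: 21 terms.

21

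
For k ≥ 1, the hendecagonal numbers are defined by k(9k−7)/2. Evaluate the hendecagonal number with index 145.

94105

The 145th hendecagonal number is n(9n−7)/2 with n = 145.
145·(9·145 − 7)/2 = 145·1298/2 = 145·649 = 94105.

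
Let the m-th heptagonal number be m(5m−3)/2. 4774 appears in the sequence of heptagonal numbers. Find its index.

Set n(5n−3)/2 = 4774, giving 5n² − 3n − 9548 = 0.
The discriminant is 9 + 40·4774 = 190969, and √190969 = 437.
So n = (3 + 437) / 10 = 440/10 = 44.
Check: 44·(5·44 − 3)/2 = 4774. ✓

44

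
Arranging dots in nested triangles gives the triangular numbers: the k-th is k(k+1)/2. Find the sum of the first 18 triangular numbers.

Σ i(i+1)/2 = (Σi² + Σi) / 2 over i = 1..18.
Σi = 171 and Σi² = 2109.
(1·2109 + 1·171) / 2 = 2280/2 = 1140.

1140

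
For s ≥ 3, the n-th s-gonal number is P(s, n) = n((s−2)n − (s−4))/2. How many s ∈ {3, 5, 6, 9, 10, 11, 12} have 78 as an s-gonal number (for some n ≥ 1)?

s = 3: P(3, 12) = 78. ✓
s = 5: P(5, 7) = 70 and P(5, 8) = 92; 78 is not s-gonal.
s = 6: P(6, 6) = 66 and P(6, 7) = 91; 78 is not s-gonal.
s = 9: P(9, 5) = 75 and P(9, 6) = 111; 78 is not s-gonal.
s = 10: P(10, 4) = 52 and P(10, 5) = 85; 78 is not s-gonal.
s = 11: P(11, 4) = 58 and P(11, 5) = 95; 78 is not s-gonal.
s = 12: P(12, 4) = 64 and P(12, 5) = 105; 78 is not s-gonal.
Hits: s ∈ {3} → 1.

1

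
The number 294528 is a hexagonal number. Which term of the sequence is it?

384

Set n(2n−1) = 294528, giving 2n² − n − 294528 = 0.
The discriminant is 1 + 8·294528 = 2356225, and √2356225 = 1535.
So n = (1 + 1535) / 4 = 1536/4 = 384.
Check: 384·(2·384 − 1) = 294528. ✓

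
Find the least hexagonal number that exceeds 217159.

Solve n(2n−1) > 217159 for integer n.
The largest n with value ≤ 217159 is 329 (since 216153 ≤ 217159 < 217470), so the first above is n = 330, value 217470.

217470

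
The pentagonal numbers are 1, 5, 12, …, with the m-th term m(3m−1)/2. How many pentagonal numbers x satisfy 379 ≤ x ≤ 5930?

The n-th pentagonal number is n(3n−1)/2.
Smallest index with value ≥ 379: n = 17 (giving 425).
Largest index with value ≤ 5930: n = 63 (giving 5922).
Indices 17 through 63: 47 terms.

47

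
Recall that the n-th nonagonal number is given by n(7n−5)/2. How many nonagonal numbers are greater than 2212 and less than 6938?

19

The n-th nonagonal number is n(7n−5)/2.
Smallest index with value > 2212: n = 26 (giving 2301).
Largest index with value < 6938: n = 44 (giving 6666).
Indices 26 through 44: 19 terms.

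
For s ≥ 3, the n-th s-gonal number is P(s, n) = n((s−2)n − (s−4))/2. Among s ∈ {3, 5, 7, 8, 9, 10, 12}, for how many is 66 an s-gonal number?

s = 3: P(3, 11) = 66. ✓
s = 5: P(5, 6) = 51 and P(5, 7) = 70; 66 is not s-gonal.
s = 7: P(7, 5) = 55 and P(7, 6) = 81; 66 is not s-gonal.
s = 8: P(8, 5) = 65 and P(8, 6) = 96; 66 is not s-gonal.
s = 9: P(9, 4) = 46 and P(9, 5) = 75; 66 is not s-gonal.
s = 10: P(10, 4) = 52 and P(10, 5) = 85; 66 is not s-gonal.
s = 12: P(12, 4) = 64 and P(12, 5) = 105; 66 is not s-gonal.
Hits: s ∈ {3} → 1.

1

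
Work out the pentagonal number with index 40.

40·(3·40 − 1)/2 = 40·119/2 = 2380.

2380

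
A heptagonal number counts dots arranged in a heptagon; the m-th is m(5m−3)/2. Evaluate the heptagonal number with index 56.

7756

The 56th heptagonal number is n(5n−3)/2 with n = 56.
56·(5·56 − 3)/2 = 56·277/2 = 7756.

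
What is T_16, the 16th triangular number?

136

The 16th triangular number is n(n+1)/2 with n = 16.
16·17/2 = 272/2 = 136.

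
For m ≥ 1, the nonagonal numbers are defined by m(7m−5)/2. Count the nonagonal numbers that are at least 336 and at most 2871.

The n-th nonagonal number is n(7n−5)/2.
Smallest index with value ≥ 336: n = 11 (giving 396).
Largest index with value ≤ 2871: n = 29 (giving 2871).
Indices 11 through 29: 19 terms.

19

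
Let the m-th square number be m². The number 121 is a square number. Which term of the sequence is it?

We need n² = 121, so n = √121 = 11.

11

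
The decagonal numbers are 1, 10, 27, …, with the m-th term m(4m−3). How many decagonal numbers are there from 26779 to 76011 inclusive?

The n-th decagonal number is n(4n−3).
Smallest index with value ≥ 26779: n = 83 (giving 27307).
Largest index with value ≤ 76011: n = 138 (giving 75762).
Indices 83 through 138: 56 terms.

56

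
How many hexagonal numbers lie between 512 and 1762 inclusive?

The n-th hexagonal number is n(2n−1).
Smallest index with value ≥ 512: n = 17 (giving 561).
Largest index with value ≤ 1762: n = 29 (giving 1653).
Indices 17 through 29: 13 terms.

13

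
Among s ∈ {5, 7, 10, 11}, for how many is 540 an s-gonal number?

s = 5: P(5, 19) = 532 and P(5, 20) = 590; 540 is not s-gonal.
s = 7: P(7, 15) = 540. ✓
s = 10: P(10, 12) = 540. ✓
s = 11: P(11, 11) = 506 and P(11, 12) = 606; 540 is not s-gonal.
Hits: s ∈ {7, 10} → 2.

2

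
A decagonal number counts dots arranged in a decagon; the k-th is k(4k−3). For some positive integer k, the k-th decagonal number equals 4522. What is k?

34

Set n(4n−3) = 4522, giving 4n² − 3n − 4522 = 0.
The discriminant is 9 + 16·4522 = 72361, and √72361 = 269.
So n = (3 + 269) / 8 = 272/8 = 34.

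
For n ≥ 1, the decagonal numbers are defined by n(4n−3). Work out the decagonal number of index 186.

137826

186·(4·186 − 3) = 186·741 = 137826.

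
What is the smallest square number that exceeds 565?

Solve n² > 565 for integer n.
The largest n with value ≤ 565 is 23 (since 529 ≤ 565 < 576), so the first above is n = 24, value 576.

576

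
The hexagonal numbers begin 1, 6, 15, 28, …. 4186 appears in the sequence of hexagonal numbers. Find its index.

Set n(2n−1) = 4186, giving 2n² − n − 4186 = 0.
So n = (1 + 183) / 4 = 184/4 = 46.

46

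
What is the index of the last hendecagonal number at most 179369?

200

Solve n(9n−7)/2 ≤ 179369 for integer n.
n = 200 gives 179300 ≤ 179369, while n = 201 gives 181101 > 179369; so the answer is index 200.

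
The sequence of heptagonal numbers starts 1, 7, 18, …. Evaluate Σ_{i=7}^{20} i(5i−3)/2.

6664

Σ i(5i−3)/2 = (5Σi² − 3Σi) / 2 over i = 7..20.
Σi = 210 − 21 = 189 and Σi² = 2870 − 91 = 2779.
(5·2779 − 3·189) / 2 = 13328/2 = 6664.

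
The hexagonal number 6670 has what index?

Set n(2n−1) = 6670, giving 2n² − n − 6670 = 0.
The discriminant is 1 + 8·6670 = 53361, and √53361 = 231.
So n = (1 + 231) / 4 = 232/4 = 58.
Check: 58·(2·58 − 1) = 6670. ✓

58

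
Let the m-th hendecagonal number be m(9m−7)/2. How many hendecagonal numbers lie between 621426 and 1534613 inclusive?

213

The n-th hendecagonal number is n(9n−7)/2.
Smallest index with value ≥ 621426: n = 372 (giving 621426).
Largest index with value ≤ 1534613: n = 584 (giving 1532708).
Indices 372 through 584: 213 terms.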